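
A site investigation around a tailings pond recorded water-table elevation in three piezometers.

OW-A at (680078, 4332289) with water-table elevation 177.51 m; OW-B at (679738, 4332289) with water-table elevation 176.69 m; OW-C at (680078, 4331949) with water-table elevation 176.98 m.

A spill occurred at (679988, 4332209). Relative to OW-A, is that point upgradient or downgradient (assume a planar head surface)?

∂h/∂x = (176.69 − 177.51) / (679738 − 680078) = +0.002412
∂h/∂y = (176.98 − 177.51) / (4331949 − 4332289) = +0.001559
Head at (679988, 4332209) = 177.51 + (+0.002412)·(-90) + (+0.001559)·(-80) = 177.17 m.
That is lower than the 177.51 m at OW-A, so the point is downgradient.

downgradient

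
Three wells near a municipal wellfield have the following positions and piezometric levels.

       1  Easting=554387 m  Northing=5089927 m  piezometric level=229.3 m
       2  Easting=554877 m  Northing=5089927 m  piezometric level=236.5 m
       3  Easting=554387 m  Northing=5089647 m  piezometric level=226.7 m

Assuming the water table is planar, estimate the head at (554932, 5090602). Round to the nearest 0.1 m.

243.6 m

∂h/∂x = (236.5 − 229.3) / (554877 − 554387) = +0.01469
∂h/∂y = (226.7 − 229.3) / (5089647 − 5089927) = +0.009286
h(554932, 5090602) = 229.3 + (+0.01469)·(545) + (+0.009286)·(675) = 229.3 +8.008 +6.268 = 243.576 m.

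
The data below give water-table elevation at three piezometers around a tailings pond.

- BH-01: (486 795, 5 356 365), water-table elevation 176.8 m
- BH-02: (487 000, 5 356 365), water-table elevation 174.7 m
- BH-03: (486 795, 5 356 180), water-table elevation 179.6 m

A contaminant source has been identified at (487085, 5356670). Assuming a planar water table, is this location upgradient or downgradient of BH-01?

∂h/∂x = (174.7 − 176.8) / (487000 − 486795) = -0.01024
∂h/∂y = (179.6 − 176.8) / (5356180 − 5356365) = -0.01514
Head at (487085, 5356670) = 176.8 + (-0.01024)·(290) + (-0.01514)·(305) = 169.21 m.
That is lower than the 176.8 m at BH-01, so the point is downgradient.

downgradient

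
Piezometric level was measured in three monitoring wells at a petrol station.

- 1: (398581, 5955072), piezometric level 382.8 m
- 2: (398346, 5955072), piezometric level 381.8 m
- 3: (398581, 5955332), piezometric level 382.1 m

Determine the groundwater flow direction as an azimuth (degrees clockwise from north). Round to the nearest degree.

302°

∂h/∂x = (381.8 − 382.8) / (398346 − 398581) = +0.004255
∂h/∂y = (382.1 − 382.8) / (5955332 − 5955072) = -0.002692
Flow direction (−∇h) has components (-0.004255 E, +0.002692 N).
Azimuth = atan2(E, N) = atan2(-0.004255, +0.002692) = 302.3° ≈ 302°.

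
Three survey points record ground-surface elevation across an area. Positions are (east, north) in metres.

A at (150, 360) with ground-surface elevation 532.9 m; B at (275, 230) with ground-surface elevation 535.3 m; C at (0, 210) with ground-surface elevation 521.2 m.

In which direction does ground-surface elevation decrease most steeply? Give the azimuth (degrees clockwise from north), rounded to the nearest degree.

240°

With z = a·x + b·y + c and A as origin, the differences give:
  125·a + (-130)·b = +2.4
  (-150)·a + (-150)·b = -11.7
Eliminate b (×(-150) and ×(-130), subtract): -38250·a = -1881.00 → a = ∂z/∂x = +0.04918
Back-substitute: b = ∂z/∂y = +0.02882.
Steepest decrease is along −∇f: components (-0.04918 E, -0.02882 N).
Azimuth = atan2(-0.04918, -0.02882) = 239.6° ≈ 240°.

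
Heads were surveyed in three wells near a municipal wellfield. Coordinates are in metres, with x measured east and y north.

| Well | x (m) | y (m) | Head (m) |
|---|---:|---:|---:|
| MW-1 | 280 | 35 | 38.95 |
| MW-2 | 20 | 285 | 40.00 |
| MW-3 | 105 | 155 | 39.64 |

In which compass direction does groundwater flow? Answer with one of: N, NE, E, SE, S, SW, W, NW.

E

With h = a·x + b·y + c and MW-1 as origin, the differences give:
  (-260)·a + 250·b = +1.05
  (-175)·a + 120·b = +0.69
Eliminate b (×120 and ×250, subtract): 12550·a = -46.500 → a = ∂h/∂x = -0.003705
Back-substitute: b = ∂h/∂y = +0.0003466.
Flow = −∇h = (+0.003705 east, -0.0003466 north), which points east.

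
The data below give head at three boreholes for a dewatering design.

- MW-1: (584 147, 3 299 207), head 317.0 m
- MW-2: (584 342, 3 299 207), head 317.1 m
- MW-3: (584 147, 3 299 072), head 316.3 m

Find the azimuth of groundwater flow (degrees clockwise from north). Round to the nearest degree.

186°

∂h/∂x = (317.1 − 317.0) / (584342 − 584147) = +0.0005128
∂h/∂y = (316.3 − 317.0) / (3299072 − 3299207) = +0.005185
Flow direction (−∇h) has components (-0.0005128 E, -0.005185 N).
Azimuth = atan2(E, N) = atan2(-0.0005128, -0.005185) = 185.6° ≈ 186°.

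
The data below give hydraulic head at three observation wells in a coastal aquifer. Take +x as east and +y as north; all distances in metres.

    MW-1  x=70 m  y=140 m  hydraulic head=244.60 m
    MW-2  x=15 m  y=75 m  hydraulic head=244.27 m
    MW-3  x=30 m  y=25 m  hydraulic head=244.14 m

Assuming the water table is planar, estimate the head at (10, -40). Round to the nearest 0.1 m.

243.9 m

With h = a·x + b·y + c and MW-1 as origin, the differences give:
  (-55)·a + (-65)·b = -0.33
  (-40)·a + (-115)·b = -0.46
Eliminate b (×(-115) and ×(-65), subtract): 3725·a = 8.050 → a = ∂h/∂x = +0.002161
Back-substitute: b = ∂h/∂y = +0.003248.
h(10, -40) = 244.60 + (+0.002161)·(-60) + (+0.003248)·(-180) = 244.60 -0.130 -0.585 = 243.886 m.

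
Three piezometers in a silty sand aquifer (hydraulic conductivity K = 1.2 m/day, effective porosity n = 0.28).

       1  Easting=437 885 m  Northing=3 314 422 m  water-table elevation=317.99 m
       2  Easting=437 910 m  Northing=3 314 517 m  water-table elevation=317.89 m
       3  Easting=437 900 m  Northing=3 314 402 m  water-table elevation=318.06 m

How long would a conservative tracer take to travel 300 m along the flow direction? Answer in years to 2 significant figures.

65 years

Differences from 1: to 2 (Δx, Δy, Δh) = (25, 95, -0.10); to 3 = (15, -20, +0.07).
Solve a·Δx + b·Δy = Δh: det = 25·(-20) − 15·95 = -1925.
∂h/∂x = [(-0.10)·(-20) − (+0.07)·95] / -1925 = +0.002416
∂h/∂y = [25·(+0.07) − 15·(-0.10)] / -1925 = -0.001688
|∇h| = √(0.002416² + -0.001688²) = 0.002947
Seepage velocity v = K·i/n = 1.2 × 0.002947 / 0.28 = 0.01263 m/day.
t = 300 / 0.01263 = 2.375e+04 days = 65 years.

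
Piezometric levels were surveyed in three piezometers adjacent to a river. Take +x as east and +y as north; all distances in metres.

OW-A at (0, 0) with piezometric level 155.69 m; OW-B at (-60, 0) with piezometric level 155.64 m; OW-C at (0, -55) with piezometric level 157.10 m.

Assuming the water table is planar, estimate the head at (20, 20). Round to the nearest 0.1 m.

155.2 m

∂h/∂x = (155.64 − 155.69) / (-60 − 0) = +0.0008333
∂h/∂y = (157.10 − 155.69) / (-55 − 0) = -0.02564
h(20, 20) = 155.69 + (+0.0008333)·(20) + (-0.02564)·(20) = 155.69 +0.017 -0.513 = 155.194 m.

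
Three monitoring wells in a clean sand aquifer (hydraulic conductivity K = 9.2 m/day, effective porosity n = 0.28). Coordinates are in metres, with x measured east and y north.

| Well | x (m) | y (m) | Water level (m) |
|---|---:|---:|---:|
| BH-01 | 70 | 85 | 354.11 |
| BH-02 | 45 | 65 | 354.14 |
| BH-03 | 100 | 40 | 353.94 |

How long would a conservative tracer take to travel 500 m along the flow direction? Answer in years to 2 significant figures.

Taking BH-01 as reference: BH-02−BH-01 = (-25, -20, +0.03); BH-03−BH-01 = (30, -45, -0.17).
Determinant of the coordinate differences = (-25)·(-45) − 30·(-20) = 1725.
∂h/∂x = [(+0.03)·(-45) − (-0.17)·(-20)] / 1725 = -0.002754
∂h/∂y = [(-25)·(-0.17) − 30·(+0.03)] / 1725 = +0.001942
|∇h| = √(-0.002754² + 0.001942²) = 0.00337
Seepage velocity v = K·i/n = 9.2 × 0.00337 / 0.28 = 0.1107 m/day.
t = 500 / 0.1107 = 4517 days = 12.4 years.

12 years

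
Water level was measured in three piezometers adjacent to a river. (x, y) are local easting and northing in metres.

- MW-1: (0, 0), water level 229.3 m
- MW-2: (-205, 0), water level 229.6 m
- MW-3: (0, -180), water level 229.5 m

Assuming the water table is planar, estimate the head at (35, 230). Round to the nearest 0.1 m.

∂h/∂x = (229.6 − 229.3) / (-205 − 0) = -0.001463
∂h/∂y = (229.5 − 229.3) / (-180 − 0) = -0.001111
h(35, 230) = 229.3 + (-0.001463)·(35) + (-0.001111)·(230) = 229.3 -0.051 -0.256 = 228.993 m.

229.0 m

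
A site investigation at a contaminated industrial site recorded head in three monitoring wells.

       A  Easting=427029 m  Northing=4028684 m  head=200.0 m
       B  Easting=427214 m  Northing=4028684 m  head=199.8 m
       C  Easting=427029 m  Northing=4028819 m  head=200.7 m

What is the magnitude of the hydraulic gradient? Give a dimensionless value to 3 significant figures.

∂h/∂x = (199.8 − 200.0) / (427214 − 427029) = -0.001081
∂h/∂y = (200.7 − 200.0) / (4028819 − 4028684) = +0.005185
|∇h| = √(-0.001081² + 0.005185²) = 0.005296

0.00530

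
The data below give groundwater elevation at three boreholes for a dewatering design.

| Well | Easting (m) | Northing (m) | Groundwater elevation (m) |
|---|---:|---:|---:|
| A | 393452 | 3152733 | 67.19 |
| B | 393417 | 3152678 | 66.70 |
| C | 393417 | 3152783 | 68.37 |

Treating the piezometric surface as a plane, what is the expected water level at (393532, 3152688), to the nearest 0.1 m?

Three-point gradient (reference A): Δ to B = (-35, -55, -0.49), Δ to C = (-35, 50, +1.18).
∂h/∂x = -0.01099, ∂h/∂y = +0.01590 (det = -3675).
h(393532, 3152688) = 67.19 + (-0.01099)·(80) + (+0.01590)·(-45) = 67.19 -0.879 -0.716 = 65.595 m.

65.6 m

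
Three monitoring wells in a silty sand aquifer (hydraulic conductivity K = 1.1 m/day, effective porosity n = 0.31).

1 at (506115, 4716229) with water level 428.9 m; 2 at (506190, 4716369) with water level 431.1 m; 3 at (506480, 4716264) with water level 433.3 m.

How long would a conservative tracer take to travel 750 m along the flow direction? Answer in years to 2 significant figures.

Taking 1 as reference: 2−1 = (75, 140, +2.2); 3−1 = (365, 35, +4.4).
Determinant of the coordinate differences = 75·35 − 365·140 = -48475.
∂h/∂x = [(+2.2)·35 − (+4.4)·140] / -48475 = +0.01112
∂h/∂y = [75·(+4.4) − 365·(+2.2)] / -48475 = +0.009758
|∇h| = √(0.01112² + 0.009758²) = 0.01479
Seepage velocity v = K·i/n = 1.1 × 0.01479 / 0.31 = 0.05248 m/day.
t = 750 / 0.05248 = 1.429e+04 days = 39.1 years.

39 years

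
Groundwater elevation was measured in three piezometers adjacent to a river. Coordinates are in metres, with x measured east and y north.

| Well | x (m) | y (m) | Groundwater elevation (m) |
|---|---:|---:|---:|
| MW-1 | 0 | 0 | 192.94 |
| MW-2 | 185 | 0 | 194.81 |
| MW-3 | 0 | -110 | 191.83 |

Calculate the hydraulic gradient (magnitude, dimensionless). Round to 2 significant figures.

∂h/∂x = (194.81 − 192.94) / (185 − 0) = +0.01011
∂h/∂y = (191.83 − 192.94) / (-110 − 0) = +0.01009
|∇h| = √(0.01011² + 0.01009²) = 0.01428

0.014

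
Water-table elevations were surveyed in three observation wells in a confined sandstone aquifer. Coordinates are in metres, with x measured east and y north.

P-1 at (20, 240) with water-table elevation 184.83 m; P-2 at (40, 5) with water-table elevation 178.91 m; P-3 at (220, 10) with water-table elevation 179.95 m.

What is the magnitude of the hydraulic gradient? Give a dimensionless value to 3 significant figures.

Differences from P-1: to P-2 (Δx, Δy, Δh) = (20, -235, -5.92); to P-3 = (200, -230, -4.88).
Determinant of the coordinate differences = 20·(-230) − 200·(-235) = 42400.
∂h/∂x = [(-5.92)·(-230) − (-4.88)·(-235)] / 42400 = +0.005066
∂h/∂y = [20·(-4.88) − 200·(-5.92)] / 42400 = +0.02562
|∇h| = √(0.005066² + 0.02562²) = 0.02612

0.0261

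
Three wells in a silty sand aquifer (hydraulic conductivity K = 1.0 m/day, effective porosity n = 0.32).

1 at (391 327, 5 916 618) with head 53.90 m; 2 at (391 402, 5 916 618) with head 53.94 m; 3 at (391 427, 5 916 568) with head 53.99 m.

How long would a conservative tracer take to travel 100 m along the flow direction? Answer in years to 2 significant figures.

97 years

With h = a·x + b·y + c and 1 as origin, the differences give:
  75·a + 0·b = +0.04
  100·a + (-50)·b = +0.09
Eliminate b (×(-50) and ×0, subtract): -3750·a = -2.000 → a = ∂h/∂x = +0.0005333
Back-substitute: b = ∂h/∂y = -0.0007333.
|∇h| = √(0.0005333² + -0.0007333²) = 0.0009067
Seepage velocity v = K·i/n = 1.0 × 0.0009067 / 0.32 = 0.002833 m/day.
t = 100 / 0.002833 = 3.53e+04 days = 96.6 years.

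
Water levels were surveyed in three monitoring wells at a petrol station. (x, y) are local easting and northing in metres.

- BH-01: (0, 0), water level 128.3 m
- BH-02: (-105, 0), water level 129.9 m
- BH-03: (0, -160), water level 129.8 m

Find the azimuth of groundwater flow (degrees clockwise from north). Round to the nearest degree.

∂h/∂x = (129.9 − 128.3) / (-105 − 0) = -0.01524
∂h/∂y = (129.8 − 128.3) / (-160 − 0) = -0.009375
Flow direction (−∇h) has components (+0.01524 E, +0.009375 N).
Azimuth = atan2(E, N) = atan2(+0.01524, +0.009375) = 58.4° ≈ 058°.

058°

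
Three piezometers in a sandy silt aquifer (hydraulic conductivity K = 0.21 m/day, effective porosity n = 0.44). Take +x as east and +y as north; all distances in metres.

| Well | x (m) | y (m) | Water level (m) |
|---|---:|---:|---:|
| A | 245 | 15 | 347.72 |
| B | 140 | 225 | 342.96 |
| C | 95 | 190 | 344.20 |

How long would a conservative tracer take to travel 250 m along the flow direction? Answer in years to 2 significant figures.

Three-point gradient (reference A): Δ to B = (-105, 210, -4.76), Δ to C = (-150, 175, -3.52).
∂h/∂x = -0.007147, ∂h/∂y = -0.02624 (det = 13125).
|∇h| = √(-0.007147² + -0.02624²) = 0.0272
Seepage velocity v = K·i/n = 0.21 × 0.0272 / 0.44 = 0.01298 m/day.
t = 250 / 0.01298 = 1.926e+04 days = 52.7 years.

53 years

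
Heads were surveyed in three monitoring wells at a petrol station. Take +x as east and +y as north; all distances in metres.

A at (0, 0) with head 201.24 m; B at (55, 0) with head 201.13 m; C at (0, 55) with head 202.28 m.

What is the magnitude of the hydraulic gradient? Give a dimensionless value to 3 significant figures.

0.0190

∂h/∂x = (201.13 − 201.24) / (55 − 0) = -0.002000
∂h/∂y = (202.28 − 201.24) / (55 − 0) = +0.01891
|∇h| = √(-0.002000² + 0.01891²) = 0.01902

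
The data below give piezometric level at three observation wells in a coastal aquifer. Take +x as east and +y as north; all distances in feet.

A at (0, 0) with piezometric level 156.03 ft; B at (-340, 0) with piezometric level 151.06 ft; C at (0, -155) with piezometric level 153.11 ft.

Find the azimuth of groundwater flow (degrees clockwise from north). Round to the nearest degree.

∂h/∂x = (151.06 − 156.03) / (-340 − 0) = +0.01462
∂h/∂y = (153.11 − 156.03) / (-155 − 0) = +0.01884
Flow direction (−∇h) has components (-0.01462 E, -0.01884 N).
Azimuth = atan2(E, N) = atan2(-0.01462, -0.01884) = 217.8° ≈ 218°.

218°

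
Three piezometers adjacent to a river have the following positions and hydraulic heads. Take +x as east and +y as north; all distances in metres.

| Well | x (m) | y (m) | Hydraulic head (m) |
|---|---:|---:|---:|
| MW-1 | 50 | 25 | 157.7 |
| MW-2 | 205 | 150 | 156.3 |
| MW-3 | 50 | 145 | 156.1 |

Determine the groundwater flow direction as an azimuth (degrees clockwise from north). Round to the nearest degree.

353°

Taking MW-1 as reference: MW-2−MW-1 = (155, 125, -1.4); MW-3−MW-1 = (0, 120, -1.6).
Determinant of the coordinate differences = 155·120 − 0·125 = 18600.
∂h/∂x = [(-1.4)·120 − (-1.6)·125] / 18600 = +0.001720
∂h/∂y = [155·(-1.6) − 0·(-1.4)] / 18600 = -0.01333
Flow direction (−∇h) has components (-0.001720 E, +0.01333 N).
Azimuth = atan2(E, N) = atan2(-0.001720, +0.01333) = 352.6° ≈ 353°.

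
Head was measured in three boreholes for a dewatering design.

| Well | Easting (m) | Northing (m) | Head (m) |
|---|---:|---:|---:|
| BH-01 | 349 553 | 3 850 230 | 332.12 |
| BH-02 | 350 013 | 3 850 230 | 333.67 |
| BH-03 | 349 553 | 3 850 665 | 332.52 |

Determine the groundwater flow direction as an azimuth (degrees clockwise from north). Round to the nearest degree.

∂h/∂x = (333.67 − 332.12) / (350013 − 349553) = +0.003370
∂h/∂y = (332.52 − 332.12) / (3850665 − 3850230) = +0.0009195
Flow direction (−∇h) has components (-0.003370 E, -0.0009195 N).
Azimuth = atan2(E, N) = atan2(-0.003370, -0.0009195) = 254.7° ≈ 255°.

255°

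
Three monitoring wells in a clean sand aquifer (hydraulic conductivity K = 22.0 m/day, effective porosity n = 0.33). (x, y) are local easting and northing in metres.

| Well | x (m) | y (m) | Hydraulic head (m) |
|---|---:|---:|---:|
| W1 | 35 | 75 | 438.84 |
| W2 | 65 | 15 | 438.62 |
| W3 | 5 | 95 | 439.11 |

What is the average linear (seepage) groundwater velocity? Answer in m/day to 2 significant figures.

0.66 m/day

Differences from W1: to W2 (Δx, Δy, Δh) = (30, -60, -0.22); to W3 = (-30, 20, +0.27).
Solve a·Δx + b·Δy = Δh: det = 30·20 − (-30)·(-60) = -1200.
∂h/∂x = [(-0.22)·20 − (+0.27)·(-60)] / -1200 = -0.009833
∂h/∂y = [30·(+0.27) − (-30)·(-0.22)] / -1200 = -0.001250
|∇h| = √(-0.009833² + -0.001250²) = 0.009912
Seepage velocity v = K·i/n = 22.0 × 0.009912 / 0.33 = 0.6608 m/day.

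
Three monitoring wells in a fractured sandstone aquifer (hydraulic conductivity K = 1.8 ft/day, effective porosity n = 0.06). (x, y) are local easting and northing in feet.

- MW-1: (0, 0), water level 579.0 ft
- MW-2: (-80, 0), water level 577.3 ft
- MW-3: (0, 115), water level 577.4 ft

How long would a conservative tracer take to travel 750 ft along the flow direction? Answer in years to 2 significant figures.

2.7 years

∂h/∂x = (577.3 − 579.0) / (-80 − 0) = +0.02125
∂h/∂y = (577.4 − 579.0) / (115 − 0) = -0.01391
|∇h| = √(0.02125² + -0.01391²) = 0.0254
Seepage velocity v = K·i/n = 1.8 × 0.0254 / 0.06 = 0.762 ft/day.
t = 750 / 0.762 = 984.3 days = 2.69 years.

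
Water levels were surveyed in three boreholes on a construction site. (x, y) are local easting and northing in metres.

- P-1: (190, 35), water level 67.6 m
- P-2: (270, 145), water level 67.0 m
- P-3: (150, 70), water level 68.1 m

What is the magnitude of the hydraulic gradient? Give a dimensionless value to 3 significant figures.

0.0108

Taking P-1 as reference: P-2−P-1 = (80, 110, -0.6); P-3−P-1 = (-40, 35, +0.5).
Determinant of the coordinate differences = 80·35 − (-40)·110 = 7200.
∂h/∂x = [(-0.6)·35 − (+0.5)·110] / 7200 = -0.01056
∂h/∂y = [80·(+0.5) − (-40)·(-0.6)] / 7200 = +0.002222
|∇h| = √(-0.01056² + 0.002222²) = 0.01079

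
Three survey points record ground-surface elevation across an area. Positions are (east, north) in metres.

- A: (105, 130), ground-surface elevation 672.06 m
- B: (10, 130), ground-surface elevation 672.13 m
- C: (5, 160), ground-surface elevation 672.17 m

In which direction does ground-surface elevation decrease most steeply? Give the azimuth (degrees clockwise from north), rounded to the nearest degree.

149°

Three-point gradient (reference A): Δ to B = (-95, 0, +0.07), Δ to C = (-100, 30, +0.11).
∂z/∂x = -0.0007368, ∂z/∂y = +0.001211 (det = -2850).
Steepest decrease is along −∇f: components (+0.0007368 E, -0.001211 N).
Azimuth = atan2(+0.0007368, -0.001211) = 148.7° ≈ 149°.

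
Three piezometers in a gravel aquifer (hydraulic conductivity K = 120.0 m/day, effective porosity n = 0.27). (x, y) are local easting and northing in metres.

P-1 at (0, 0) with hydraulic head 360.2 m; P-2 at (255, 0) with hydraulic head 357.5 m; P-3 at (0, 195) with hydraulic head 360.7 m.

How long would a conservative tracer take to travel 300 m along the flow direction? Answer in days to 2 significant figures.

62 days

∂h/∂x = (357.5 − 360.2) / (255 − 0) = -0.01059
∂h/∂y = (360.7 − 360.2) / (195 − 0) = +0.002564
|∇h| = √(-0.01059² + 0.002564²) = 0.0109
Seepage velocity v = K·i/n = 120.0 × 0.0109 / 0.27 = 4.844 m/day.
t = 300 / 4.844 = 61.93 days.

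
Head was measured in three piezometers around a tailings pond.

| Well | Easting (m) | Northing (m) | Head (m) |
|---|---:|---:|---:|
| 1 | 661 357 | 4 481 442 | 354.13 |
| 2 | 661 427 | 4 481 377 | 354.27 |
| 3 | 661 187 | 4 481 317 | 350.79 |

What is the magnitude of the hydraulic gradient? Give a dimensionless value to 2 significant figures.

0.016

Differences from 1: to 2 (Δx, Δy, Δh) = (70, -65, +0.14); to 3 = (-170, -125, -3.34).
Determinant of the coordinate differences = 70·(-125) − (-170)·(-65) = -19800.
∂h/∂x = [(+0.14)·(-125) − (-3.34)·(-65)] / -19800 = +0.01185
∂h/∂y = [70·(-3.34) − (-170)·(+0.14)] / -19800 = +0.01061
|∇h| = √(0.01185² + 0.01061²) = 0.01591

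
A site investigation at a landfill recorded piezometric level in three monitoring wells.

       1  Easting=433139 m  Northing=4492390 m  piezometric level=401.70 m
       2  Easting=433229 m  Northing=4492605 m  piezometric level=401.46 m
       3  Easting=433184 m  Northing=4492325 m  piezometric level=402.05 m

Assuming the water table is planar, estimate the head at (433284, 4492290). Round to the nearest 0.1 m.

Differences from 1: to 2 (Δx, Δy, Δh) = (90, 215, -0.24); to 3 = (45, -65, +0.35).
Determinant of the coordinate differences = 90·(-65) − 45·215 = -15525.
∂h/∂x = [(-0.24)·(-65) − (+0.35)·215] / -15525 = +0.003842
∂h/∂y = [90·(+0.35) − 45·(-0.24)] / -15525 = -0.002725
h(433284, 4492290) = 401.70 + (+0.003842)·(145) + (-0.002725)·(-100) = 401.70 +0.557 +0.272 = 402.530 m.

402.5 m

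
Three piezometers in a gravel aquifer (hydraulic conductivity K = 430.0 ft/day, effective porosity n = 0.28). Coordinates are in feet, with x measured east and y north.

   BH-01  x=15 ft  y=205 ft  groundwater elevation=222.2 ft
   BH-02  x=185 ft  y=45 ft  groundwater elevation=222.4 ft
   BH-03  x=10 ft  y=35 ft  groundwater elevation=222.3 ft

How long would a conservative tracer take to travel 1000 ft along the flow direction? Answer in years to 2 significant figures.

Differences from BH-01: to BH-02 (Δx, Δy, Δh) = (170, -160, +0.2); to BH-03 = (-5, -170, +0.1).
Determinant of the coordinate differences = 170·(-170) − (-5)·(-160) = -29700.
∂h/∂x = [(+0.2)·(-170) − (+0.1)·(-160)] / -29700 = +0.0006061
∂h/∂y = [170·(+0.1) − (-5)·(+0.2)] / -29700 = -0.0006061
|∇h| = √(0.0006061² + -0.0006061²) = 0.0008572
Seepage velocity v = K·i/n = 430.0 × 0.0008572 / 0.28 = 1.316 ft/day.
t = 1000 / 1.316 = 759.9 days = 2.08 years.

2.1 years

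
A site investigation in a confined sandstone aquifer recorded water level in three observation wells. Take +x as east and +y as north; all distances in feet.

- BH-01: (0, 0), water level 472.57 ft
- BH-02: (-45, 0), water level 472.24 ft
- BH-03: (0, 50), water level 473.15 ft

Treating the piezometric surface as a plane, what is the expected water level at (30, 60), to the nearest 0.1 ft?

473.5 ft

∂h/∂x = (472.24 − 472.57) / (-45 − 0) = +0.007333
∂h/∂y = (473.15 − 472.57) / (50 − 0) = +0.01160
h(30, 60) = 472.57 + (+0.007333)·(30) + (+0.01160)·(60) = 472.57 +0.220 +0.696 = 473.486 ft.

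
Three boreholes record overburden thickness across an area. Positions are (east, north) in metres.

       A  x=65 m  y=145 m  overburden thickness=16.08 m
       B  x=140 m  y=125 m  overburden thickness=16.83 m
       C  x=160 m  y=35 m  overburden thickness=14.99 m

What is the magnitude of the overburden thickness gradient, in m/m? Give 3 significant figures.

0.0292 m/m

Three-point gradient (reference A): Δ to B = (75, -20, +0.75), Δ to C = (95, -110, -1.09).
∂d/∂x = +0.01643, ∂d/∂y = +0.02409 (det = -6350).
|∇f| = √(0.01643² + 0.02409²) = 0.02916 m/m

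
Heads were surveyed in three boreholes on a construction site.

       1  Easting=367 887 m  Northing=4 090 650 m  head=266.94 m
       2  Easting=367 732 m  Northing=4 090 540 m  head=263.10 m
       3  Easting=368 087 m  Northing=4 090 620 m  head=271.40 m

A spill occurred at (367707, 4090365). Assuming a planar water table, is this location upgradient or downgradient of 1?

downgradient

With h = a·x + b·y + c and 1 as origin, the differences give:
  (-155)·a + (-110)·b = -3.84
  200·a + (-30)·b = +4.46
Eliminate b (×(-30) and ×(-110), subtract): 26650·a = 605.800 → a = ∂h/∂x = +0.02273
Back-substitute: b = ∂h/∂y = +0.002878.
Head at (367707, 4090365) = 266.94 + (+0.02273)·(-180) + (+0.002878)·(-285) = 262.03 m.
That is lower than the 266.94 m at 1, so the point is downgradient.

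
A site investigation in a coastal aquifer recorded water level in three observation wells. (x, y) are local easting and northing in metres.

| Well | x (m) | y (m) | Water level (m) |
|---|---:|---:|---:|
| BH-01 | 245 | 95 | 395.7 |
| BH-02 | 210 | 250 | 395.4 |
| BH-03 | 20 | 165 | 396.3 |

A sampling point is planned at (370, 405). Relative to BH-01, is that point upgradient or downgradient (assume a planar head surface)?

downgradient

Differences from BH-01: to BH-02 (Δx, Δy, Δh) = (-35, 155, -0.3); to BH-03 = (-225, 70, +0.6).
Determinant of the coordinate differences = (-35)·70 − (-225)·155 = 32425.
∂h/∂x = [(-0.3)·70 − (+0.6)·155] / 32425 = -0.003516
∂h/∂y = [(-35)·(+0.6) − (-225)·(-0.3)] / 32425 = -0.002729
Head at (370, 405) = 395.7 + (-0.003516)·(125) + (-0.002729)·(310) = 394.41 m.
That is lower than the 395.7 m at BH-01, so the point is downgradient.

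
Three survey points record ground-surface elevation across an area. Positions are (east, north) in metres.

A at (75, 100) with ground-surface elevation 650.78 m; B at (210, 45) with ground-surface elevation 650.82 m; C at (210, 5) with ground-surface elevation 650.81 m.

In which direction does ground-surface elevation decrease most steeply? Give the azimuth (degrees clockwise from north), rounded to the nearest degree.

238°

Taking A as reference: B−A = (135, -55, +0.04); C−A = (135, -95, +0.03).
Determinant of the coordinate differences = 135·(-95) − 135·(-55) = -5400.
∂z/∂x = [(+0.04)·(-95) − (+0.03)·(-55)] / -5400 = +0.0003981
∂z/∂y = [135·(+0.03) − 135·(+0.04)] / -5400 = +0.0002500
Steepest decrease is along −∇f: components (-0.0003981 E, -0.0002500 N).
Azimuth = atan2(-0.0003981, -0.0002500) = 237.9° ≈ 238°.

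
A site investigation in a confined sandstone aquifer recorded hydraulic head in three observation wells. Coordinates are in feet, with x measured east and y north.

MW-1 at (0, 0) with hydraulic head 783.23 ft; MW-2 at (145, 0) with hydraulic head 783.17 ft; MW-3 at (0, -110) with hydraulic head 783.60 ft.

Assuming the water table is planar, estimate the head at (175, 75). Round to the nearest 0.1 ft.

782.9 ft

∂h/∂x = (783.17 − 783.23) / (145 − 0) = -0.0004138
∂h/∂y = (783.60 − 783.23) / (-110 − 0) = -0.003364
h(175, 75) = 783.23 + (-0.0004138)·(175) + (-0.003364)·(75) = 783.23 -0.072 -0.252 = 782.905 ft.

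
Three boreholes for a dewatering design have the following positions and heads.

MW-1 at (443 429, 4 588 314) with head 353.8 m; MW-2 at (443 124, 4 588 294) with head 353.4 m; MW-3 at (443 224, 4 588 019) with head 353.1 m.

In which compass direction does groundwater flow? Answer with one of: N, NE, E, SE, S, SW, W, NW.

SW

With h = a·x + b·y + c and MW-1 as origin, the differences give:
  (-305)·a + (-20)·b = -0.4
  (-205)·a + (-295)·b = -0.7
Eliminate b (×(-295) and ×(-20), subtract): 85875·a = 104.00 → a = ∂h/∂x = +0.001211
Back-substitute: b = ∂h/∂y = +0.001531.
Flow = −∇h = (-0.001211 east, -0.001531 north), which points southwest.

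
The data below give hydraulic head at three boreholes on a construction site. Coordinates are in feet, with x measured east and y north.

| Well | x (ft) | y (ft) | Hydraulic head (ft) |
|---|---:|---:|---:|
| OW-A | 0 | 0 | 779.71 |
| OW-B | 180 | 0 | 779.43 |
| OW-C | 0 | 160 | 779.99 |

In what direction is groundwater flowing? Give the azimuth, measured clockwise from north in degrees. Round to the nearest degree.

∂h/∂x = (779.43 − 779.71) / (180 − 0) = -0.001556
∂h/∂y = (779.99 − 779.71) / (160 − 0) = +0.001750
Flow direction (−∇h) has components (+0.001556 E, -0.001750 N).
Azimuth = atan2(E, N) = atan2(+0.001556, -0.001750) = 138.4° ≈ 138°.

138°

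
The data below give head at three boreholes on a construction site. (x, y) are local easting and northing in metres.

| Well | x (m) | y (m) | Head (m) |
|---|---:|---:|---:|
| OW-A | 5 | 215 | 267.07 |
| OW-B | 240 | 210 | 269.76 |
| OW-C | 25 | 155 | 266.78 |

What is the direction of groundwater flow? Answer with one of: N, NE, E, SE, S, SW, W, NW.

SW

With h = a·x + b·y + c and OW-A as origin, the differences give:
  235·a + (-5)·b = +2.69
  20·a + (-60)·b = -0.29
Eliminate b (×(-60) and ×(-5), subtract): -14000·a = -162.850 → a = ∂h/∂x = +0.01163
Back-substitute: b = ∂h/∂y = +0.008711.
Flow = −∇h = (-0.01163 east, -0.008711 north), which points southwest.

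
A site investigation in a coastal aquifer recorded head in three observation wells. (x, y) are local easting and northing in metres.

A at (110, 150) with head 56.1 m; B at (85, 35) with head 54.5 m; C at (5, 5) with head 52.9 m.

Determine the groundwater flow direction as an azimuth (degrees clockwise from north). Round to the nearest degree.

237°

Differences from A: to B (Δx, Δy, Δh) = (-25, -115, -1.6); to C = (-105, -145, -3.2).
Determinant of the coordinate differences = (-25)·(-145) − (-105)·(-115) = -8450.
∂h/∂x = [(-1.6)·(-145) − (-3.2)·(-115)] / -8450 = +0.01609
∂h/∂y = [(-25)·(-3.2) − (-105)·(-1.6)] / -8450 = +0.01041
Flow direction (−∇h) has components (-0.01609 E, -0.01041 N).
Azimuth = atan2(E, N) = atan2(-0.01609, -0.01041) = 237.1° ≈ 237°.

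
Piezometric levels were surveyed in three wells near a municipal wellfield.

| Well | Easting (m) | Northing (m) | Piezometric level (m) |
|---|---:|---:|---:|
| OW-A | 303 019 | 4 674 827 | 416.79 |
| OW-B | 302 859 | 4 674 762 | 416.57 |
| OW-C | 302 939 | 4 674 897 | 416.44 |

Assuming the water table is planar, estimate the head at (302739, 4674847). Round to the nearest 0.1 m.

416.1 m

Taking OW-A as reference: OW-B−OW-A = (-160, -65, -0.22); OW-C−OW-A = (-80, 70, -0.35).
Solve a·Δx + b·Δy = Δh: det = (-160)·70 − (-80)·(-65) = -16400.
∂h/∂x = [(-0.22)·70 − (-0.35)·(-65)] / -16400 = +0.002326
∂h/∂y = [(-160)·(-0.35) − (-80)·(-0.22)] / -16400 = -0.002341
h(302739, 4674847) = 416.79 + (+0.002326)·(-280) + (-0.002341)·(20) = 416.79 -0.651 -0.047 = 416.092 m.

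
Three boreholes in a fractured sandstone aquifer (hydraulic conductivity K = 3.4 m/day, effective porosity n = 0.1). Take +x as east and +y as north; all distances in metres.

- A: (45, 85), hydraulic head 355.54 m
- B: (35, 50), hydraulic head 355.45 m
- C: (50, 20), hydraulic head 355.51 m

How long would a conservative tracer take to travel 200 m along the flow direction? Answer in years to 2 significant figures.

With h = a·x + b·y + c and A as origin, the differences give:
  (-10)·a + (-35)·b = -0.09
  5·a + (-65)·b = -0.03
Eliminate b (×(-65) and ×(-35), subtract): 825·a = 4.800 → a = ∂h/∂x = +0.005818
Back-substitute: b = ∂h/∂y = +0.0009091.
|∇h| = √(0.005818² + 0.0009091²) = 0.005889
Seepage velocity v = K·i/n = 3.4 × 0.005889 / 0.1 = 0.2002 m/day.
t = 200 / 0.2002 = 999 days = 2.74 years.

2.7 years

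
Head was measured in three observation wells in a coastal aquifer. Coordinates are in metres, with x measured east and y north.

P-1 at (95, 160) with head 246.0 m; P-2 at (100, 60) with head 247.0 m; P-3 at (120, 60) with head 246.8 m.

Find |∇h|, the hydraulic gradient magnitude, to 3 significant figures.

0.0145

Taking P-1 as reference: P-2−P-1 = (5, -100, +1.0); P-3−P-1 = (25, -100, +0.8).
Determinant of the coordinate differences = 5·(-100) − 25·(-100) = 2000.
∂h/∂x = [(+1.0)·(-100) − (+0.8)·(-100)] / 2000 = -0.010000
∂h/∂y = [5·(+0.8) − 25·(+1.0)] / 2000 = -0.01050
|∇h| = √(-0.010000² + -0.01050²) = 0.0145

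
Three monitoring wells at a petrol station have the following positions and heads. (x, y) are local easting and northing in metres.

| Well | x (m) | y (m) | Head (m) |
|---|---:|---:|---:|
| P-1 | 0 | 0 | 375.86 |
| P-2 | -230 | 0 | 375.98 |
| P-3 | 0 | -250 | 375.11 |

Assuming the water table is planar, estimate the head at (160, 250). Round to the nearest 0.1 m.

∂h/∂x = (375.98 − 375.86) / (-230 − 0) = -0.0005217
∂h/∂y = (375.11 − 375.86) / (-250 − 0) = +0.003000
h(160, 250) = 375.86 + (-0.0005217)·(160) + (+0.003000)·(250) = 375.86 -0.083 +0.750 = 376.527 m.

376.5 m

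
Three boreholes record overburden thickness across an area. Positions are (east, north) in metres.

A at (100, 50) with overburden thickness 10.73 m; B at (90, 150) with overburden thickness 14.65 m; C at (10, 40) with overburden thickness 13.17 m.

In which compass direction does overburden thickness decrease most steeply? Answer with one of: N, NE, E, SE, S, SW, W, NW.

SE

With d = a·x + b·y + c and A as origin, the differences give:
  (-10)·a + 100·b = +3.92
  (-90)·a + (-10)·b = +2.44
Eliminate b (×(-10) and ×100, subtract): 9100·a = -283.200 → a = ∂d/∂x = -0.03112
Back-substitute: b = ∂d/∂y = +0.03609.
Steepest decrease is along −∇f = (+0.03112 E, -0.03609 N) → southeast.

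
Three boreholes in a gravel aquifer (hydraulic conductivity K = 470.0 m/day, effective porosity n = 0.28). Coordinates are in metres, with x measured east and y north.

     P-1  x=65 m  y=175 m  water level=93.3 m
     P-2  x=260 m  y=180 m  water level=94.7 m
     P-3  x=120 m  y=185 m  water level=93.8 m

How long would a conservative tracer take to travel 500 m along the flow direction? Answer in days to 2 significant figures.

With h = a·x + b·y + c and P-1 as origin, the differences give:
  195·a + 5·b = +1.4
  55·a + 10·b = +0.5
Eliminate b (×10 and ×5, subtract): 1675·a = 11.50 → a = ∂h/∂x = +0.006866
Back-substitute: b = ∂h/∂y = +0.01224.
|∇h| = √(0.006866² + 0.01224²) = 0.01403
Seepage velocity v = K·i/n = 470.0 × 0.01403 / 0.28 = 23.55 m/day.
t = 500 / 23.55 = 21.23 days.

21 days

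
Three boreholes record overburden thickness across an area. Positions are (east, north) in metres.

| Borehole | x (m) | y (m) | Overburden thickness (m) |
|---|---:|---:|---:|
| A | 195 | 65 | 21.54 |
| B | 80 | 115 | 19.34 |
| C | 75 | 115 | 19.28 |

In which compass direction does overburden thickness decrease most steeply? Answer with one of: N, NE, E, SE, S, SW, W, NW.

Differences from A: to B (Δx, Δy, Δh) = (-115, 50, -2.20); to C = (-120, 50, -2.26).
Determinant of the coordinate differences = (-115)·50 − (-120)·50 = 250.
∂d/∂x = [(-2.20)·50 − (-2.26)·50] / 250 = +0.01200
∂d/∂y = [(-115)·(-2.26) − (-120)·(-2.20)] / 250 = -0.01640
Steepest decrease is along −∇f = (-0.01200 E, +0.01640 N) → northwest.

NW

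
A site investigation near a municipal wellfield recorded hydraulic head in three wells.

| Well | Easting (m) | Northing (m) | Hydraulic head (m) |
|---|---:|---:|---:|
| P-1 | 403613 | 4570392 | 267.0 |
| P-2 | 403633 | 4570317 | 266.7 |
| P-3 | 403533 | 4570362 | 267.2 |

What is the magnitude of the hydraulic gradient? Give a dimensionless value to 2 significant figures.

0.0047

Three-point gradient (reference P-1): Δ to P-2 = (20, -75, -0.3), Δ to P-3 = (-80, -30, +0.2).
∂h/∂x = -0.003636, ∂h/∂y = +0.003030 (det = -6600).
|∇h| = √(-0.003636² + 0.003030²) = 0.004733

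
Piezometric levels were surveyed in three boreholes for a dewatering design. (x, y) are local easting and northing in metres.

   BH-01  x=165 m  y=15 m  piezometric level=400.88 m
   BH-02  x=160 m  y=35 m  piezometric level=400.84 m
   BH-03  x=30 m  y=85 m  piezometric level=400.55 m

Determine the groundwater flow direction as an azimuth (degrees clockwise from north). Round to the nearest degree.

315°

Taking BH-01 as reference: BH-02−BH-01 = (-5, 20, -0.04); BH-03−BH-01 = (-135, 70, -0.33).
Solve a·Δx + b·Δy = Δh: det = (-5)·70 − (-135)·20 = 2350.
∂h/∂x = [(-0.04)·70 − (-0.33)·20] / 2350 = +0.001617
∂h/∂y = [(-5)·(-0.33) − (-135)·(-0.04)] / 2350 = -0.001596
Flow direction (−∇h) has components (-0.001617 E, +0.001596 N).
Azimuth = atan2(E, N) = atan2(-0.001617, +0.001596) = 314.6° ≈ 315°.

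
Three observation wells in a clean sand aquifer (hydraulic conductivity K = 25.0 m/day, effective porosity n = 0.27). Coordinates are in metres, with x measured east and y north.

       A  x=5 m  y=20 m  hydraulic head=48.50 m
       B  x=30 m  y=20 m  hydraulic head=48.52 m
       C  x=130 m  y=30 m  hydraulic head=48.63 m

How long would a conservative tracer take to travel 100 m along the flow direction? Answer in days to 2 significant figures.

350 days

Three-point gradient (reference A): Δ to B = (25, 0, +0.02), Δ to C = (125, 10, +0.13).
∂h/∂x = +0.0008000, ∂h/∂y = +0.003000 (det = 250).
|∇h| = √(0.0008000² + 0.003000²) = 0.003105
Seepage velocity v = K·i/n = 25.0 × 0.003105 / 0.27 = 0.2875 m/day.
t = 100 / 0.2875 = 347.8 days.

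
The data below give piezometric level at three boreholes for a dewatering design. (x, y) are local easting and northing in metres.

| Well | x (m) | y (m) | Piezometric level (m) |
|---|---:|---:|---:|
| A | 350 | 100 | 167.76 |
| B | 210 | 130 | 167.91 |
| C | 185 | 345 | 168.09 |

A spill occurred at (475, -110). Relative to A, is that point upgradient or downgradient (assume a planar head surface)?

downgradient

Differences from A: to B (Δx, Δy, Δh) = (-140, 30, +0.15); to C = (-165, 245, +0.33).
Determinant of the coordinate differences = (-140)·245 − (-165)·30 = -29350.
∂h/∂x = [(+0.15)·245 − (+0.33)·30] / -29350 = -0.0009148
∂h/∂y = [(-140)·(+0.33) − (-165)·(+0.15)] / -29350 = +0.0007308
Head at (475, -110) = 167.76 + (-0.0009148)·(125) + (+0.0007308)·(-210) = 167.49 m.
That is lower than the 167.76 m at A, so the point is downgradient.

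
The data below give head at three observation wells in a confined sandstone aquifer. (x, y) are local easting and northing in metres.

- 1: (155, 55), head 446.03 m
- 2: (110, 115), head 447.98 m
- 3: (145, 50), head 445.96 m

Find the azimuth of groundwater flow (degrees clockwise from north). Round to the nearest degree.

Three-point gradient (reference 1): Δ to 2 = (-45, 60, +1.95), Δ to 3 = (-10, -5, -0.07).
∂h/∂x = -0.006727, ∂h/∂y = +0.02745 (det = 825).
Flow direction (−∇h) has components (+0.006727 E, -0.02745 N).
Azimuth = atan2(E, N) = atan2(+0.006727, -0.02745) = 166.2° ≈ 166°.

166°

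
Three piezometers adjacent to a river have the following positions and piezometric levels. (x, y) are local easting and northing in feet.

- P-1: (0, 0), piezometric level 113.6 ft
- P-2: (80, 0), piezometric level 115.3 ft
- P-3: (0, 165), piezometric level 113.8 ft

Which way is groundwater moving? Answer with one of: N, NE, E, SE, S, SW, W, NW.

∂h/∂x = (115.3 − 113.6) / (80 − 0) = +0.02125
∂h/∂y = (113.8 − 113.6) / (165 − 0) = +0.001212
Flow = −∇h = (-0.02125 east, -0.001212 north), which points west.

W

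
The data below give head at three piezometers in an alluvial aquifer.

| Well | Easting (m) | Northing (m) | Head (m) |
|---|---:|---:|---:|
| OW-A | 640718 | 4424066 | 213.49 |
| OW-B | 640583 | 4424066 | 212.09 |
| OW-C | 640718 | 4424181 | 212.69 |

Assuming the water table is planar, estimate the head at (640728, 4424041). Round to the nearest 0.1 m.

213.8 m

∂h/∂x = (212.09 − 213.49) / (640583 − 640718) = +0.01037
∂h/∂y = (212.69 − 213.49) / (4424181 − 4424066) = -0.006957
h(640728, 4424041) = 213.49 + (+0.01037)·(10) + (-0.006957)·(-25) = 213.49 +0.104 +0.174 = 213.768 m.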